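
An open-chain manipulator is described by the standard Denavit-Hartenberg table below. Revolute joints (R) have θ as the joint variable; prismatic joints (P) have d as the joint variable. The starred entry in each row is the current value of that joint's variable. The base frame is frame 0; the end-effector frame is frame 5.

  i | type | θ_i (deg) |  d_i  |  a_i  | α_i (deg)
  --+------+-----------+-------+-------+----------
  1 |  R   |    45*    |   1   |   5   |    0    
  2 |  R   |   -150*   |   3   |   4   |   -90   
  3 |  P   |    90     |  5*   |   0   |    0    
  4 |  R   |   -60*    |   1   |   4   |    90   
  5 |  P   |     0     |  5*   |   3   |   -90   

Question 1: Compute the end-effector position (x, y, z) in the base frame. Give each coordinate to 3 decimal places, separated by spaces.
after link 1: o_1 = (3.5355, 3.5355, 1.0000)
after link 2: o_2 = (2.5003, -0.3282, 4.0000)
after link 3: o_3 = (7.3299, -1.6223, 4.0000)
after link 4: o_4 = (7.3992, -5.2271, 2.0000)
after link 5: o_5 = (6.0798, -10.1515, 4.8301)

6.080 -10.152 4.830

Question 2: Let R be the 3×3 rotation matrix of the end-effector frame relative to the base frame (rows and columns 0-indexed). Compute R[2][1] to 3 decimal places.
End-effector y-axis (col 1 of R) = (0.1294,0.4830,-0.8660)
R[2][1] = -0.8660

-0.866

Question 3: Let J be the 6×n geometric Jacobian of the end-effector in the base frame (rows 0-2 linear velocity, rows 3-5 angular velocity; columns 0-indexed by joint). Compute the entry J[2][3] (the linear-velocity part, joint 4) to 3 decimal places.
-8.562

axis z_3 = (0.9659,-0.2588,0.0000); lever o_n−o_3 = (-1.2501,-8.5292,0.8301)
cross product → J_v[:, 3] = (-0.2149,-0.8018,-8.5622)
J_ω[:, 3] = z_3
entry J[2][3] = -8.5622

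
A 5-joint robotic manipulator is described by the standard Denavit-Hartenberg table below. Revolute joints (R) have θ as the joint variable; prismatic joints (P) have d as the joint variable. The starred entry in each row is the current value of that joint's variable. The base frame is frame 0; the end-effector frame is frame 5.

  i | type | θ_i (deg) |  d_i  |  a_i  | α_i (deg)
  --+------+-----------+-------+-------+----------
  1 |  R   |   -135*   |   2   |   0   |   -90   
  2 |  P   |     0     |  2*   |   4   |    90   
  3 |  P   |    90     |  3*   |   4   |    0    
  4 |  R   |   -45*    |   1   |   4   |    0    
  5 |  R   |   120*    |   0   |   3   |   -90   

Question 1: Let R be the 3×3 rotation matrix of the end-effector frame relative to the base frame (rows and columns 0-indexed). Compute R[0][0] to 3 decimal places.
0.866

End-effector x-axis (col 0 of R) = (0.8660,0.5000,0.0000)
R[0][0] = 0.8660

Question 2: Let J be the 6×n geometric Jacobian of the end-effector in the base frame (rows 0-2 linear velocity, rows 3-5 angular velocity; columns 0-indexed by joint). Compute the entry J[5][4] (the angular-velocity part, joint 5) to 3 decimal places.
axis z_4 = (0.0000,0.0000,1.0000); lever o_n−o_4 = (2.5981,1.5000,0.0000)
cross product → J_v[:, 4] = (-1.5000,2.5981,0.0000)
J_ω[:, 4] = z_4
entry J[5][4] = 1.0000

1.000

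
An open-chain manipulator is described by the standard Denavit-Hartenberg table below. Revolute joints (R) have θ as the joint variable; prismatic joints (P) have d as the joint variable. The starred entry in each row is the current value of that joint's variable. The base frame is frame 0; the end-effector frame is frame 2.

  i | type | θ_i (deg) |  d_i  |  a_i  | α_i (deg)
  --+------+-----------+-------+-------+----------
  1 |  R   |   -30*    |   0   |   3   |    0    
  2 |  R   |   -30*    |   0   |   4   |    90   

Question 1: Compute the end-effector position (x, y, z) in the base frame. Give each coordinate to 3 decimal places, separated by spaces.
after link 1: o_1 = (2.5981, -1.5000, 0.0000)
after link 2: o_2 = (4.5981, -4.9641, 0.0000)

4.598 -4.964 0.000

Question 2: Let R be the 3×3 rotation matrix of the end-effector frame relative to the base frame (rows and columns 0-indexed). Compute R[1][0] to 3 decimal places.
-0.866

End-effector x-axis (col 0 of R) = (0.5000,-0.8660,0.0000)
R[1][0] = -0.8660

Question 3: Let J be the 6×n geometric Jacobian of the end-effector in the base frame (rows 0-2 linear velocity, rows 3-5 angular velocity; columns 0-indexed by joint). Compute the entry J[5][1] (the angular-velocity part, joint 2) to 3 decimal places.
axis z_1 = (0.0000,0.0000,1.0000); lever o_n−o_1 = (2.0000,-3.4641,0.0000)
cross product → J_v[:, 1] = (3.4641,2.0000,-0.0000)
J_ω[:, 1] = z_1
entry J[5][1] = 1.0000

1.000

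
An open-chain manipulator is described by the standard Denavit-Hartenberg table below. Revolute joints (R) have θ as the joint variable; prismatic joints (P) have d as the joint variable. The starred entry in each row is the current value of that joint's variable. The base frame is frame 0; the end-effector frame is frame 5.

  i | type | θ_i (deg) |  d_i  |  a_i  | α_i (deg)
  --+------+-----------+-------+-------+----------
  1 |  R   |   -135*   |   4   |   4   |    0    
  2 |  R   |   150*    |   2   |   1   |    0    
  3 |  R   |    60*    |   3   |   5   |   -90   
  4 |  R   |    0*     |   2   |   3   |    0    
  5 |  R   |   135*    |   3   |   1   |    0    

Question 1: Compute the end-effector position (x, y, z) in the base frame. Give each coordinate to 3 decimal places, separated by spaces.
-4.805 5.769 8.293

after link 1: o_1 = (-2.8284, -2.8284, 4.0000)
after link 2: o_2 = (-1.8625, -2.5696, 6.0000)
after link 3: o_3 = (-0.5684, 2.2600, 9.0000)
after link 4: o_4 = (-1.7238, 5.6754, 9.0000)
after link 5: o_5 = (-4.8046, 5.7689, 8.2929)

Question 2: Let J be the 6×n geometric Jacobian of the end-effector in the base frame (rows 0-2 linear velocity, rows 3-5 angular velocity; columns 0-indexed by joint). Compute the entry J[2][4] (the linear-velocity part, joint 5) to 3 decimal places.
0.707

axis z_4 = (-0.9659,0.2588,0.0000); lever o_n−o_4 = (-3.0808,0.0934,-0.7071)
cross product → J_v[:, 4] = (-0.1830,-0.6830,0.7071)
J_ω[:, 4] = z_4
entry J[2][4] = 0.7071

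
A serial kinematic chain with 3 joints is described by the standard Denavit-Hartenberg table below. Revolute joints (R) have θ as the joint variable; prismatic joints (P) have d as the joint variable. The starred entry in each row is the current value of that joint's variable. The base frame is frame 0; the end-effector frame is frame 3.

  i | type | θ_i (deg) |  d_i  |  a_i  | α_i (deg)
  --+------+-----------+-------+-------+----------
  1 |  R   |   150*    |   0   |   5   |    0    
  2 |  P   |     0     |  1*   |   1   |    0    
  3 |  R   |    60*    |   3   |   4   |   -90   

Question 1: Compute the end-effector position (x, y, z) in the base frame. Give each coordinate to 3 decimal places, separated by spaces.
after link 1: o_1 = (-4.3301, 2.5000, 0.0000)
after link 2: o_2 = (-5.1962, 3.0000, 1.0000)
after link 3: o_3 = (-8.6603, 1.0000, 4.0000)

-8.660 1.000 4.000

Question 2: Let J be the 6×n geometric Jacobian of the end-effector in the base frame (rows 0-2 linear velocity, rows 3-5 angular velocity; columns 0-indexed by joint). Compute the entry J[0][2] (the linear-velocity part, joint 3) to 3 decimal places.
2.000

axis z_2 = (0.0000,0.0000,1.0000); lever o_n−o_2 = (-3.4641,-2.0000,3.0000)
cross product → J_v[:, 2] = (2.0000,-3.4641,0.0000)
J_ω[:, 2] = z_2
entry J[0][2] = 2.0000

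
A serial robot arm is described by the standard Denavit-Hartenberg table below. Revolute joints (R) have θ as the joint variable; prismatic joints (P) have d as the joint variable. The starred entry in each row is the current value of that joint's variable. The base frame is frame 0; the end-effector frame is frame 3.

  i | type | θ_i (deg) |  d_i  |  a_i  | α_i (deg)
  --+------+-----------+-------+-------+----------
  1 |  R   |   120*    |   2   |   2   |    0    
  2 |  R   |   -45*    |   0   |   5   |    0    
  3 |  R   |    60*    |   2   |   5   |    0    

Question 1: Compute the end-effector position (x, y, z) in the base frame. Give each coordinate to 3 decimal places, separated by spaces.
-3.241 10.097 4.000

after link 1: o_1 = (-1.0000, 1.7321, 2.0000)
after link 2: o_2 = (0.2941, 6.5617, 2.0000)
after link 3: o_3 = (-3.2414, 10.0972, 4.0000)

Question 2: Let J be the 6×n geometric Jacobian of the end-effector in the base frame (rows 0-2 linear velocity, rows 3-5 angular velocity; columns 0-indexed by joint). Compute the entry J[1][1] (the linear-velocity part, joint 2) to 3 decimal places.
-2.241

axis z_1 = (0.0000,0.0000,1.0000); lever o_n−o_1 = (-2.2414,8.3652,2.0000)
cross product → J_v[:, 1] = (-8.3652,-2.2414,0.0000)
J_ω[:, 1] = z_1
entry J[1][1] = -2.2414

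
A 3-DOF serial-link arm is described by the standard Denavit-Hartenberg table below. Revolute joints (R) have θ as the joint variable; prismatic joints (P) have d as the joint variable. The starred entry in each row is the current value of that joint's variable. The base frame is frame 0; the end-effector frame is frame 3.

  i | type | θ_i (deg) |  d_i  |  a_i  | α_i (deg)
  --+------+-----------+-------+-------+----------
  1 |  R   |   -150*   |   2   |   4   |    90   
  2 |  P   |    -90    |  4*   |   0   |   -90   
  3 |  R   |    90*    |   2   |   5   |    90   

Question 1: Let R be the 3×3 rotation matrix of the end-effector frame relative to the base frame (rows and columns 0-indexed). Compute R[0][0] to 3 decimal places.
End-effector x-axis (col 0 of R) = (0.5000,-0.8660,-0.0000)
R[0][0] = 0.5000

0.500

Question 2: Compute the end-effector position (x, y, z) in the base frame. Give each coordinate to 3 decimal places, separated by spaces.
after link 1: o_1 = (-3.4641, -2.0000, 2.0000)
after link 2: o_2 = (-5.4641, 1.4641, 2.0000)
after link 3: o_3 = (-4.6962, -3.8660, 2.0000)

-4.696 -3.866 2.000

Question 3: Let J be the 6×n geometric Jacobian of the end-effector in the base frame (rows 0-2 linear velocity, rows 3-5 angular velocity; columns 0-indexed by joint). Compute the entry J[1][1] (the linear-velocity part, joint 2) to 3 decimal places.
prismatic axis z_1 = (-0.5000,0.8660,0.0000)
J_v[:, 1] = z_1; J_ω[:, 1] = (0,0,0)
entry J[1][1] = 0.8660

0.866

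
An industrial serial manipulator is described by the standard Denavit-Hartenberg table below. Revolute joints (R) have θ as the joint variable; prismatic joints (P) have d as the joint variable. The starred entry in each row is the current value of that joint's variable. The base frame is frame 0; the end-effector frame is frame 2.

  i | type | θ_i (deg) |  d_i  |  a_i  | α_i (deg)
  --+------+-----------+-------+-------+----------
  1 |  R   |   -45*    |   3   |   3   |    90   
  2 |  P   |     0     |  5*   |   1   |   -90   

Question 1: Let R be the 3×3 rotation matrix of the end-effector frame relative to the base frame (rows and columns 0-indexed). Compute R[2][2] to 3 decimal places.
End-effector z-axis (col 2 of R) = (0.0000,0.0000,1.0000)
R[2][2] = 1.0000

1.000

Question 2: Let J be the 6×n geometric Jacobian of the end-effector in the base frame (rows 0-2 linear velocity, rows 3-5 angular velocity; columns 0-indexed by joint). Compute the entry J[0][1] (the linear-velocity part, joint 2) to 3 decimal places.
-0.707

prismatic axis z_1 = (-0.7071,-0.7071,0.0000)
J_v[:, 1] = z_1; J_ω[:, 1] = (0,0,0)
entry J[0][1] = -0.7071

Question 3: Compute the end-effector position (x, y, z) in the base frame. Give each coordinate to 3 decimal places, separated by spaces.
-0.707 -6.364 3.000

after link 1: o_1 = (2.1213, -2.1213, 3.0000)
after link 2: o_2 = (-0.7071, -6.3640, 3.0000)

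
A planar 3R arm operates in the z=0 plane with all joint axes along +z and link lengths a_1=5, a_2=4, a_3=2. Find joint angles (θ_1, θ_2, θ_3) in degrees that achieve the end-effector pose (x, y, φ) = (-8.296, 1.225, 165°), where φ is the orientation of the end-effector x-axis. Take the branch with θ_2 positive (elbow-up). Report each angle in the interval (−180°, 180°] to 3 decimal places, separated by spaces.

wrist centre = target − a_3·(cos φ, sin φ) = (-6.3641, 0.7074)
cos θ_2 = (41.0027−5²−4²)/(2·5·4) = 0.0001; θ_2 = 89.9961° (elbow-up)
β = atan2(0.7074,-6.3641) = 173.6577°; ψ = atan2(4.0000,5.0003) = 38.6583°
θ_1 = β − ψ = 134.9995°
θ_3 = φ − θ_1 − θ_2 = -59.9955° (wrapped to (-180°,180°])

134.999 89.996 -59.996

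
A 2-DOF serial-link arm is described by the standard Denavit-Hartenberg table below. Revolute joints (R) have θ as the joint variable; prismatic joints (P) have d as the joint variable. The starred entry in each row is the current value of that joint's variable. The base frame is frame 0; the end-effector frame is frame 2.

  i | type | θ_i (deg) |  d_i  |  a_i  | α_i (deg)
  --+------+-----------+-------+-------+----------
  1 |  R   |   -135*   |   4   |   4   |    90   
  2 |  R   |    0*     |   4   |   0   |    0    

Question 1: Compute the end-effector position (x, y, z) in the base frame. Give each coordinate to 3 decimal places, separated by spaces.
-5.657 -0.000 4.000

after link 1: o_1 = (-2.8284, -2.8284, 4.0000)
after link 2: o_2 = (-5.6569, -0.0000, 4.0000)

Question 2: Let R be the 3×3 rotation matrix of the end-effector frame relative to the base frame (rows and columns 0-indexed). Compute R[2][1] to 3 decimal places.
1.000

End-effector y-axis (col 1 of R) = (0.0000,-0.0000,1.0000)
R[2][1] = 1.0000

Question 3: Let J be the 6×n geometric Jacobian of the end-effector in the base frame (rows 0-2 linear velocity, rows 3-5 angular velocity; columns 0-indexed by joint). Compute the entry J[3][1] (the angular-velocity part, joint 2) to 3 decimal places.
-0.707

axis z_1 = (-0.7071,0.7071,0.0000); lever o_n−o_1 = (-2.8284,2.8284,0.0000)
cross product → J_v[:, 1] = (-0.0000,-0.0000,-0.0000)
J_ω[:, 1] = z_1
entry J[3][1] = -0.7071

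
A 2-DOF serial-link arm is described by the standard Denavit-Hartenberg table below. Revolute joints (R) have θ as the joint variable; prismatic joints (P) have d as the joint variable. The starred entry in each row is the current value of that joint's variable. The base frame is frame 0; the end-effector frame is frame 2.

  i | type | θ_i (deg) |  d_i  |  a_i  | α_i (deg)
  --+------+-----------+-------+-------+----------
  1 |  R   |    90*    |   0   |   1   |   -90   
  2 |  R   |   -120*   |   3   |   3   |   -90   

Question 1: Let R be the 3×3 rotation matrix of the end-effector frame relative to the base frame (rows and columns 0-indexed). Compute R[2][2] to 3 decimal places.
0.500

End-effector z-axis (col 2 of R) = (0.0000,0.8660,0.5000)
R[2][2] = 0.5000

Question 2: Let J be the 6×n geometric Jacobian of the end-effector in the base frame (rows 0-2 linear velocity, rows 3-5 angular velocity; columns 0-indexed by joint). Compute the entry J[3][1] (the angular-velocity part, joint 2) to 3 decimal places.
axis z_1 = (-1.0000,0.0000,0.0000); lever o_n−o_1 = (-3.0000,-1.5000,2.5981)
cross product → J_v[:, 1] = (0.0000,2.5981,1.5000)
J_ω[:, 1] = z_1
entry J[3][1] = -1.0000

-1.000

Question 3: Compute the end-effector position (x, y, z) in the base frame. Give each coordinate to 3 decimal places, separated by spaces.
after link 1: o_1 = (0.0000, 1.0000, 0.0000)
after link 2: o_2 = (-3.0000, -0.5000, 2.5981)

-3.000 -0.500 2.598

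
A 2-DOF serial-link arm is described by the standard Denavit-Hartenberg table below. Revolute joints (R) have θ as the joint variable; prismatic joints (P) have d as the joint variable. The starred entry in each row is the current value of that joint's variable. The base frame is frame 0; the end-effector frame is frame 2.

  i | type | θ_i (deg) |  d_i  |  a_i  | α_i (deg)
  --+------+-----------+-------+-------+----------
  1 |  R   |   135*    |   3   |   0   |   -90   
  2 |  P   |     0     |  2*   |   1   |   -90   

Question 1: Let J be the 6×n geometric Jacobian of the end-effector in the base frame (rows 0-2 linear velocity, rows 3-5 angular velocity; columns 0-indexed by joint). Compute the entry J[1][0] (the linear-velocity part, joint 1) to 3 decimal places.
-2.121

axis z_0 = ẑ; lever o_n−o_0 = (-2.1213,-0.7071,3.0000)
cross product → J_v[:, 0] = (0.7071,-2.1213,0.0000)
J_ω[:, 0] = z_0
entry J[1][0] = -2.1213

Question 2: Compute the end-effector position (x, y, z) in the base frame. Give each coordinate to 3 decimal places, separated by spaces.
after link 1: o_1 = (0.0000, 0.0000, 3.0000)
after link 2: o_2 = (-2.1213, -0.7071, 3.0000)

-2.121 -0.707 3.000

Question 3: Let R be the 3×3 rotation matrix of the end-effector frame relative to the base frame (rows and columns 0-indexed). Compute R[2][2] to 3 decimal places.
End-effector z-axis (col 2 of R) = (-0.0000,-0.0000,-1.0000)
R[2][2] = -1.0000

-1.000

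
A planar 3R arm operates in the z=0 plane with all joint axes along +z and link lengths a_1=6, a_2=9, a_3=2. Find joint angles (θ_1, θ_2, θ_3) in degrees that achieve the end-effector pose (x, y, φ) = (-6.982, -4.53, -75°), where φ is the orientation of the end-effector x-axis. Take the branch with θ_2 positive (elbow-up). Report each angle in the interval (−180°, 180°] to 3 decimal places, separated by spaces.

wrist centre = target − a_3·(cos φ, sin φ) = (-7.4996, -2.5981)
cos θ_2 = (62.9949−6²−9²)/(2·6·9) = -0.5000; θ_2 = 120.0031° (elbow-up)
β = atan2(-2.5981,-7.4996) = -160.8920°; ψ = atan2(7.7940,1.4996) = 79.1093°
θ_1 = β − ψ = -240.0013°
θ_3 = φ − θ_1 − θ_2 = 44.9982° (wrapped to (-180°,180°])

119.999 120.003 44.998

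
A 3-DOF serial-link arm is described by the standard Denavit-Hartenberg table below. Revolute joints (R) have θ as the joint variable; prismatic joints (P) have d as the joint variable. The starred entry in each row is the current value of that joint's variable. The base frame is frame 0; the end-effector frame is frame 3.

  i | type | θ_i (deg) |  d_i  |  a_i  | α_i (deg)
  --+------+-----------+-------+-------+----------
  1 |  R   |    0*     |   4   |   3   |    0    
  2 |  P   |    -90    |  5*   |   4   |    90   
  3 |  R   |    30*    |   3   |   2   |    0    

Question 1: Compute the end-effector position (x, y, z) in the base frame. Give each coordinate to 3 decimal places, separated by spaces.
0.000 -5.732 10.000

after link 1: o_1 = (3.0000, 0.0000, 4.0000)
after link 2: o_2 = (3.0000, -4.0000, 9.0000)
after link 3: o_3 = (0.0000, -5.7321, 10.0000)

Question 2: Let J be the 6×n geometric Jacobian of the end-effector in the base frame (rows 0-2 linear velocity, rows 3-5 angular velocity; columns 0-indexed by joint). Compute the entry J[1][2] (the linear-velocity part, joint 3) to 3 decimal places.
axis z_2 = (-1.0000,-0.0000,0.0000); lever o_n−o_2 = (-3.0000,-1.7321,1.0000)
cross product → J_v[:, 2] = (0.0000,1.0000,1.7321)
J_ω[:, 2] = z_2
entry J[1][2] = 1.0000

1.000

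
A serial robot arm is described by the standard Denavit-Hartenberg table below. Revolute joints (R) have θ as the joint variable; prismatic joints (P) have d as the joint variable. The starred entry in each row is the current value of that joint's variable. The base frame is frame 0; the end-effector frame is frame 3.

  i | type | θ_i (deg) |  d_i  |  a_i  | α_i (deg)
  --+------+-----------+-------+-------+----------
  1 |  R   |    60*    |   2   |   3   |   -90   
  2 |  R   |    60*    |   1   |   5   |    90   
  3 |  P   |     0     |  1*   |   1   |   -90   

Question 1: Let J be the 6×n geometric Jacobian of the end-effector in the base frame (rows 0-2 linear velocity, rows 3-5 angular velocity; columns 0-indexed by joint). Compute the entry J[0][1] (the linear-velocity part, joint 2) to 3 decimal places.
-2.348

axis z_1 = (-0.8660,0.5000,0.0000); lever o_n−o_1 = (1.0670,3.8481,-4.6962)
cross product → J_v[:, 1] = (-2.3481,-4.0670,-3.8660)
J_ω[:, 1] = z_1
entry J[0][1] = -2.3481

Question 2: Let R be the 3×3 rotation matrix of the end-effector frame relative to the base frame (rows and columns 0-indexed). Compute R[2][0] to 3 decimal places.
End-effector x-axis (col 0 of R) = (0.2500,0.4330,-0.8660)
R[2][0] = -0.8660

-0.866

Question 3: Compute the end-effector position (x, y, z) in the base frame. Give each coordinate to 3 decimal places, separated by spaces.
after link 1: o_1 = (1.5000, 2.5981, 2.0000)
after link 2: o_2 = (1.8840, 5.2631, -2.3301)
after link 3: o_3 = (2.5670, 6.4462, -2.6962)

2.567 6.446 -2.696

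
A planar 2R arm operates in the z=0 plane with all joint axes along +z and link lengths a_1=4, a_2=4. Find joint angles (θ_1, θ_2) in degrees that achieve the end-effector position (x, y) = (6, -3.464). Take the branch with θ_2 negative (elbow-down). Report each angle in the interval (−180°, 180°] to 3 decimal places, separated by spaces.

cos θ_2 = (47.9993−4²−4²)/(2·4·4) = 0.5000; θ_2 = -60.0015° (elbow-down)
β = atan2(-3.4640,6.0000) = -29.9993°; ψ = atan2(-3.4642,5.9999) = -30.0007°
θ_1 = β − ψ = 0.0015°

0.001 -60.001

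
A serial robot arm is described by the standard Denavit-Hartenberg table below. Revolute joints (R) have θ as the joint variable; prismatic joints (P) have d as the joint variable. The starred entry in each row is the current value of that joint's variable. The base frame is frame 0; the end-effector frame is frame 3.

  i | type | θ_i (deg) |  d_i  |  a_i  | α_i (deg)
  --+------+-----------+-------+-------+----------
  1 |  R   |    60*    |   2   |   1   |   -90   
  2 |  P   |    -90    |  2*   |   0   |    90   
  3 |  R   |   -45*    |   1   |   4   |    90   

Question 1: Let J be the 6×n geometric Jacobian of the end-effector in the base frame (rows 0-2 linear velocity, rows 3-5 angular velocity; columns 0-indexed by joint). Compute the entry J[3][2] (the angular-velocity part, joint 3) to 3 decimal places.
axis z_2 = (-0.5000,-0.8660,0.0000); lever o_n−o_2 = (1.9495,-2.2802,2.8284)
cross product → J_v[:, 2] = (-2.4495,1.4142,2.8284)
J_ω[:, 2] = z_2
entry J[3][2] = -0.5000

-0.500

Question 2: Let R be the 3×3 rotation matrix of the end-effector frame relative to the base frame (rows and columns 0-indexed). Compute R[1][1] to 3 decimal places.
-0.866

End-effector y-axis (col 1 of R) = (-0.5000,-0.8660,0.0000)
R[1][1] = -0.8660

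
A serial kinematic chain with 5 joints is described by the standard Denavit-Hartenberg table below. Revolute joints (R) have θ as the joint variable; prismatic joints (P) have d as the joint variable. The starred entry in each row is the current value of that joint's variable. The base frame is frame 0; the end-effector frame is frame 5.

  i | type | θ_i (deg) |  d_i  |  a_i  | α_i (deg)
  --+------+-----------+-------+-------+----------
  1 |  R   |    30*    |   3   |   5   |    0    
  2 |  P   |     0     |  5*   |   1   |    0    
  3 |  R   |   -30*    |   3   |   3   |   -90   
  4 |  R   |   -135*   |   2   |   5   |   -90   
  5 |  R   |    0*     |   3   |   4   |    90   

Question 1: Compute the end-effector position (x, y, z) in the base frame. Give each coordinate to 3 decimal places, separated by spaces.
after link 1: o_1 = (4.3301, 2.5000, 3.0000)
after link 2: o_2 = (5.1962, 3.0000, 8.0000)
after link 3: o_3 = (8.1962, 3.0000, 11.0000)
after link 4: o_4 = (4.6606, 5.0000, 14.5355)
after link 5: o_5 = (3.9535, 5.0000, 19.4853)

3.954 5.000 19.485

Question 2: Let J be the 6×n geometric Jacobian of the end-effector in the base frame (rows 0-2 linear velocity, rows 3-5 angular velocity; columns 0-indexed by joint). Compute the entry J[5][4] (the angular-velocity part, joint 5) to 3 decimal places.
axis z_4 = (0.7071,0.0000,0.7071); lever o_n−o_4 = (-0.7071,0.0000,4.9497)
cross product → J_v[:, 4] = (0.0000,-4.0000,0.0000)
J_ω[:, 4] = z_4
entry J[5][4] = 0.7071

0.707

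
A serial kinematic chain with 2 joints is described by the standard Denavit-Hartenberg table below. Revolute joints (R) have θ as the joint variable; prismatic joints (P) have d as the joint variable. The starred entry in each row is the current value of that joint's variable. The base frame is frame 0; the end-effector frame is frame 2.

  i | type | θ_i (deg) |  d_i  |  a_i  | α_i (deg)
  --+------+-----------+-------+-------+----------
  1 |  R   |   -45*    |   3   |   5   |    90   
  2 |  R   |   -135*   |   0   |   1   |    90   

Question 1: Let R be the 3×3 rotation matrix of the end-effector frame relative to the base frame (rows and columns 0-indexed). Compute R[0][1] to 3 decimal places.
End-effector y-axis (col 1 of R) = (-0.7071,-0.7071,0.0000)
R[0][1] = -0.7071

-0.707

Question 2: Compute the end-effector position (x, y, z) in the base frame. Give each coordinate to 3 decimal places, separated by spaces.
3.036 -3.036 2.293

after link 1: o_1 = (3.5355, -3.5355, 3.0000)
after link 2: o_2 = (3.0355, -3.0355, 2.2929)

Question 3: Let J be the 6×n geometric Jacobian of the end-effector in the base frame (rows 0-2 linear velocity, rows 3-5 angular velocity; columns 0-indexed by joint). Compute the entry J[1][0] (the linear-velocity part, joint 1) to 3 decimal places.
axis z_0 = ẑ; lever o_n−o_0 = (3.0355,-3.0355,2.2929)
cross product → J_v[:, 0] = (3.0355,3.0355,-0.0000)
J_ω[:, 0] = z_0
entry J[1][0] = 3.0355

3.036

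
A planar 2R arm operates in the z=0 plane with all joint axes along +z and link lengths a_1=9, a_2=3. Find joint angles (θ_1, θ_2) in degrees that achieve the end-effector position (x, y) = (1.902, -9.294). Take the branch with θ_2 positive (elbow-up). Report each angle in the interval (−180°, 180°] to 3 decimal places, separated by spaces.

cos θ_2 = (89.9960−9²−3²)/(2·9·3) = -0.0001; θ_2 = 90.0042° (elbow-up)
β = atan2(-9.2940,1.9020) = -78.4342°; ψ = atan2(3.0000,8.9998) = 18.4354°
θ_1 = β − ψ = -96.8696°

-96.870 90.004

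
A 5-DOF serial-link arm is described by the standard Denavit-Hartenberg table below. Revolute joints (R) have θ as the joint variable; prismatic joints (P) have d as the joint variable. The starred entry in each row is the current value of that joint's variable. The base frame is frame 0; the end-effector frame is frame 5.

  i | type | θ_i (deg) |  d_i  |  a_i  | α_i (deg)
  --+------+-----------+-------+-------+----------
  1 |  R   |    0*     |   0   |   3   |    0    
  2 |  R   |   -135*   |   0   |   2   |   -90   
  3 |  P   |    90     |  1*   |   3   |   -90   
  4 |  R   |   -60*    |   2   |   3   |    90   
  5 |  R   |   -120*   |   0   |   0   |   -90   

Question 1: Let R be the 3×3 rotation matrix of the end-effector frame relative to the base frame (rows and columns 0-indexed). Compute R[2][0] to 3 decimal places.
End-effector x-axis (col 0 of R) = (-0.9186,-0.3062,0.2500)
R[2][0] = 0.2500

0.250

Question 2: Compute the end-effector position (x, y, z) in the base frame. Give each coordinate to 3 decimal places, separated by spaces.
after link 1: o_1 = (3.0000, 0.0000, 0.0000)
after link 2: o_2 = (1.5858, -1.4142, 0.0000)
after link 3: o_3 = (2.2929, -2.1213, -3.0000)
after link 4: o_4 = (5.5442, -2.5442, -4.5000)
after link 5: o_5 = (5.5442, -2.5442, -4.5000)

5.544 -2.544 -4.500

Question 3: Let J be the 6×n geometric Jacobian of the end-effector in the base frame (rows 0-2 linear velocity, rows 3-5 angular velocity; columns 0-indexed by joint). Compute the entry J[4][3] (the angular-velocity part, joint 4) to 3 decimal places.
0.707

axis z_3 = (0.7071,0.7071,-0.0000); lever o_n−o_3 = (3.2513,-0.4229,-1.5000)
cross product → J_v[:, 3] = (-1.0607,1.0607,-2.5981)
J_ω[:, 3] = z_3
entry J[4][3] = 0.7071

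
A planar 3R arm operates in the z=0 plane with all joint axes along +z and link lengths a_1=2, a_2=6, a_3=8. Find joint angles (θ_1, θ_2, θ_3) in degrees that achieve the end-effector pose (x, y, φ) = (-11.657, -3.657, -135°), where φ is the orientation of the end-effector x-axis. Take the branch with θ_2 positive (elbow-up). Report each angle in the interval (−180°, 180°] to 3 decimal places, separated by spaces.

90.004 89.997 44.999

wrist centre = target − a_3·(cos φ, sin φ) = (-6.0001, 1.9999)
cos θ_2 = (40.0012−2²−6²)/(2·2·6) = 0.0000; θ_2 = 89.9972° (elbow-up)
β = atan2(1.9999,-6.0001) = 161.5667°; ψ = atan2(6.0000,2.0003) = 71.5625°
θ_1 = β − ψ = 90.0042°
θ_3 = φ − θ_1 − θ_2 = 44.9986° (wrapped to (-180°,180°])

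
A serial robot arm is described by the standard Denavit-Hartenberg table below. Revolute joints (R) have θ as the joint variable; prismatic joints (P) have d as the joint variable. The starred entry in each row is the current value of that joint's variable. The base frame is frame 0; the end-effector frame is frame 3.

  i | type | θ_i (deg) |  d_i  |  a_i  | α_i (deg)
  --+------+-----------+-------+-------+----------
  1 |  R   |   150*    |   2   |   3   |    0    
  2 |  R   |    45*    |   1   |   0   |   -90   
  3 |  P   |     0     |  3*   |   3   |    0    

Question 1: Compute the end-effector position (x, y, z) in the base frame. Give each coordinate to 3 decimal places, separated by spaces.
after link 1: o_1 = (-2.5981, 1.5000, 2.0000)
after link 2: o_2 = (-2.5981, 1.5000, 3.0000)
after link 3: o_3 = (-4.7194, -2.1742, 3.0000)

-4.719 -2.174 3.000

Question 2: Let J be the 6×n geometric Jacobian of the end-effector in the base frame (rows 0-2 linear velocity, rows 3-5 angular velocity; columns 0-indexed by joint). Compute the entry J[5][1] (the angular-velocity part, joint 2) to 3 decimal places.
1.000

axis z_1 = (0.0000,0.0000,1.0000); lever o_n−o_1 = (-2.1213,-3.6742,1.0000)
cross product → J_v[:, 1] = (3.6742,-2.1213,0.0000)
J_ω[:, 1] = z_1
entry J[5][1] = 1.0000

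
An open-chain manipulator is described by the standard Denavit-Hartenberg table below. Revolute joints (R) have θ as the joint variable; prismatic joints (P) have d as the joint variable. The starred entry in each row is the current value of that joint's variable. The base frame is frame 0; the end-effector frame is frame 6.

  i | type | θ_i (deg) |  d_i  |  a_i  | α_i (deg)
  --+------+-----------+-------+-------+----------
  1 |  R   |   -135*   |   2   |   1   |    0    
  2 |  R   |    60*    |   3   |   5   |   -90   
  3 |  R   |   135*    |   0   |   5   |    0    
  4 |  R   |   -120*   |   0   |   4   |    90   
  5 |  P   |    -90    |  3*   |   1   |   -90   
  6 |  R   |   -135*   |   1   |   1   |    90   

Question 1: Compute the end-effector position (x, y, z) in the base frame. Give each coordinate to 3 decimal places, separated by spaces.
0.887 -7.789 3.751

after link 1: o_1 = (-0.7071, -0.7071, 2.0000)
after link 2: o_2 = (0.5870, -5.5367, 5.0000)
after link 3: o_3 = (-0.3281, -2.1217, 1.4645)
after link 4: o_4 = (0.6719, -5.8537, 0.4292)
after link 5: o_5 = (-0.0930, -6.8625, 3.3270)
after link 6: o_6 = (0.8873, -7.7893, 3.7512)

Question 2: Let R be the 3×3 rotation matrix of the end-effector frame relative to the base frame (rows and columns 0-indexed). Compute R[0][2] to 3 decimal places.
End-effector z-axis (col 2 of R) = (0.6356,0.3598,-0.6830)
R[0][2] = 0.6356

0.636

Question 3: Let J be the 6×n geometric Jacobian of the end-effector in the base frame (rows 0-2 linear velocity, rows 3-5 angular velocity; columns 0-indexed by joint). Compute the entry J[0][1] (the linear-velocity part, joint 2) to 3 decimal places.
7.082

axis z_1 = (0.0000,0.0000,1.0000); lever o_n−o_1 = (1.5944,-7.0822,1.7512)
cross product → J_v[:, 1] = (7.0822,1.5944,-0.0000)
J_ω[:, 1] = z_1
entry J[0][1] = 7.0822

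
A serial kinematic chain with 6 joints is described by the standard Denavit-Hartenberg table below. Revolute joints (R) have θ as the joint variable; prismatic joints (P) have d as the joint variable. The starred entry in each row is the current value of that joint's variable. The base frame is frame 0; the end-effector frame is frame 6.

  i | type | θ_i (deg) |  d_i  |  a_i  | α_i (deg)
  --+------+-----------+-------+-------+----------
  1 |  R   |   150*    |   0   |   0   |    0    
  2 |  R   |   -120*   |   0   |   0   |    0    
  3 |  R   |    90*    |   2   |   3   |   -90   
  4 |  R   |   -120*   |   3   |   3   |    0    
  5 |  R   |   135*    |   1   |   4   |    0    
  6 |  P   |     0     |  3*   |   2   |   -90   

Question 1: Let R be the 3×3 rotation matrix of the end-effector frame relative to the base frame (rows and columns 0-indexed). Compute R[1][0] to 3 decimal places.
End-effector x-axis (col 0 of R) = (-0.4830,0.8365,-0.2588)
R[1][0] = 0.8365

0.837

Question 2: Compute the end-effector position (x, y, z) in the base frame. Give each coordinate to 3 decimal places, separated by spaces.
-9.710 2.818 3.045

after link 1: o_1 = (0.0000, 0.0000, 0.0000)
after link 2: o_2 = (0.0000, 0.0000, 0.0000)
after link 3: o_3 = (-1.5000, 2.5981, 2.0000)
after link 4: o_4 = (-3.3481, -0.2010, 4.5981)
after link 5: o_5 = (-6.1460, 2.6451, 3.5628)
after link 6: o_6 = (-9.7100, 2.8181, 3.0452)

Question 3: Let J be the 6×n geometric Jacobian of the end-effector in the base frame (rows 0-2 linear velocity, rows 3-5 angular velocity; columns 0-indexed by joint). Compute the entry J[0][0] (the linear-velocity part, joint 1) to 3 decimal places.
axis z_0 = ẑ; lever o_n−o_0 = (-9.7100,2.8181,3.0452)
cross product → J_v[:, 0] = (-2.8181,-9.7100,0.0000)
J_ω[:, 0] = z_0
entry J[0][0] = -2.8181

-2.818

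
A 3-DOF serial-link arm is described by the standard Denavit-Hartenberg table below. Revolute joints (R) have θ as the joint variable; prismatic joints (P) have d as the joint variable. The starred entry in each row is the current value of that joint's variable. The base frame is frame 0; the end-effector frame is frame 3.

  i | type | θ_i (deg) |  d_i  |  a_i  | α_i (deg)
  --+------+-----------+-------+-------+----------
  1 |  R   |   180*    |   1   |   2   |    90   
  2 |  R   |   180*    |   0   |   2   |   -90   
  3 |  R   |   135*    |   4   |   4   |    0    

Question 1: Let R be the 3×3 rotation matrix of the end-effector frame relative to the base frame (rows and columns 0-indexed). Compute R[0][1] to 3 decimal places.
-0.707

End-effector y-axis (col 1 of R) = (-0.7071,0.7071,-0.0000)
R[0][1] = -0.7071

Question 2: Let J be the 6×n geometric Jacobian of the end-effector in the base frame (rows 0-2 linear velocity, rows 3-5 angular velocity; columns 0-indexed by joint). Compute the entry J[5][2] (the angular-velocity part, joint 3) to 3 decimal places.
-1.000

axis z_2 = (0.0000,0.0000,-1.0000); lever o_n−o_2 = (-2.8284,-2.8284,-4.0000)
cross product → J_v[:, 2] = (-2.8284,2.8284,-0.0000)
J_ω[:, 2] = z_2
entry J[5][2] = -1.0000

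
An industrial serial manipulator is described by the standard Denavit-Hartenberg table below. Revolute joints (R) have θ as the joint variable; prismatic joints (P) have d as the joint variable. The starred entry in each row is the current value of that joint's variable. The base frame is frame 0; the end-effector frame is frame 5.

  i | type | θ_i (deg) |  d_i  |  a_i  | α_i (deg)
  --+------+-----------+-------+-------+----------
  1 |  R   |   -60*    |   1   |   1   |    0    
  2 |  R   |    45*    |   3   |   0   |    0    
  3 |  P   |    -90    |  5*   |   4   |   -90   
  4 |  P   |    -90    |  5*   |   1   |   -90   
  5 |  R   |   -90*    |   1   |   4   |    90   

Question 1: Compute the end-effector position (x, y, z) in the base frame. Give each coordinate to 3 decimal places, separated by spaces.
7.899 -8.025 10.000

after link 1: o_1 = (0.5000, -0.8660, 1.0000)
after link 2: o_2 = (0.5000, -0.8660, 4.0000)
after link 3: o_3 = (-0.5353, -4.7297, 9.0000)
after link 4: o_4 = (4.2944, -6.0238, 10.0000)
after link 5: o_5 = (7.8992, -8.0250, 10.0000)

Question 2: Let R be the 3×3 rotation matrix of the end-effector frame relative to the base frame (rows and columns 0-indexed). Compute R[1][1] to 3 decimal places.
-0.966

End-effector y-axis (col 1 of R) = (-0.2588,-0.9659,-0.0000)
R[1][1] = -0.9659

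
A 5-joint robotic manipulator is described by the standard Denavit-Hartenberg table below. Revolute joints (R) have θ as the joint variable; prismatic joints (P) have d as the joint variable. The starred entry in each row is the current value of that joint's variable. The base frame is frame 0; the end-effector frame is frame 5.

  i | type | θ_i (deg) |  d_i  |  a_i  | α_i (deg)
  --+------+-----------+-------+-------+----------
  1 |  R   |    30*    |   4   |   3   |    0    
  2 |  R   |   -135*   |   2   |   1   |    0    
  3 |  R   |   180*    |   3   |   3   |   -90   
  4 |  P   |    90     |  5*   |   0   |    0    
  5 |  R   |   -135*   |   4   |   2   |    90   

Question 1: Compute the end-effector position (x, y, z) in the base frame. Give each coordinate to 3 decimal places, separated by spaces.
-5.212 7.127 10.414

after link 1: o_1 = (2.5981, 1.5000, 4.0000)
after link 2: o_2 = (2.3393, 0.5341, 6.0000)
after link 3: o_3 = (3.1157, 3.4319, 9.0000)
after link 4: o_4 = (-1.7139, 4.7259, 9.0000)
after link 5: o_5 = (-5.2116, 7.1272, 10.4142)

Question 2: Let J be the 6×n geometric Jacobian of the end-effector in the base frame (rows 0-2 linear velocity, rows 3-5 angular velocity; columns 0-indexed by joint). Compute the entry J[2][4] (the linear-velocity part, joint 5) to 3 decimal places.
axis z_4 = (-0.9659,0.2588,0.0000); lever o_n−o_4 = (-3.4977,2.4013,1.4142)
cross product → J_v[:, 4] = (0.3660,1.3660,-1.4142)
J_ω[:, 4] = z_4
entry J[2][4] = -1.4142

-1.414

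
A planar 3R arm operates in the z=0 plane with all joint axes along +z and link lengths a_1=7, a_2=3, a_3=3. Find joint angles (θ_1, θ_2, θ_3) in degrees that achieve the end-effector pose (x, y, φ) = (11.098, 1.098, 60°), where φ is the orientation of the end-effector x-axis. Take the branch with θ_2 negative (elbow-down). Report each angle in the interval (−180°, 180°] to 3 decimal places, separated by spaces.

0.000 -30.003 90.003

wrist centre = target − a_3·(cos φ, sin φ) = (9.5980, -1.5001)
cos θ_2 = (94.3718−7²−3²)/(2·7·3) = 0.8660; θ_2 = -30.0034° (elbow-down)
β = atan2(-1.5001,9.5980) = -8.8829°; ψ = atan2(-1.5002,9.5980) = -8.8834°
θ_1 = β − ψ = 0.0005°
θ_3 = φ − θ_1 − θ_2 = 90.0029° (wrapped to (-180°,180°])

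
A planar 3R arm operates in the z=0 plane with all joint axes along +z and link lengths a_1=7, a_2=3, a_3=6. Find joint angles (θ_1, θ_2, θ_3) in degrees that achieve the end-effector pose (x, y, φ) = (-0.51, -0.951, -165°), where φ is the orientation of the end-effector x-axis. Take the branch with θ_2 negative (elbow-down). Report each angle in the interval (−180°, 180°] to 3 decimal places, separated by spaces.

29.996 -135.004 -59.992

wrist centre = target − a_3·(cos φ, sin φ) = (5.2856, 0.6019)
cos θ_2 = (28.2994−7²−3²)/(2·7·3) = -0.7072; θ_2 = -135.0041° (elbow-down)
β = atan2(0.6019,5.2856) = 6.4968°; ψ = atan2(-2.1212,4.8785) = -23.4993°
θ_1 = β − ψ = 29.9961°
θ_3 = φ − θ_1 − θ_2 = -59.9920° (wrapped to (-180°,180°])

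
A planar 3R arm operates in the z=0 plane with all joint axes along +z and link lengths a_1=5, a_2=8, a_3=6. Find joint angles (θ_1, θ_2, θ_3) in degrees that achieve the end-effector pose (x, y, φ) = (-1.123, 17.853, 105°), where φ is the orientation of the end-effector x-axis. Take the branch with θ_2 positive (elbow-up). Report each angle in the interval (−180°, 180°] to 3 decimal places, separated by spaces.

59.997 45.002 0.002

wrist centre = target − a_3·(cos φ, sin φ) = (0.4299, 12.0574)
cos θ_2 = (145.5668−5²−8²)/(2·5·8) = 0.7071; θ_2 = 45.0018° (elbow-up)
β = atan2(12.0574,0.4299) = 87.9580°; ψ = atan2(5.6570,10.6567) = 27.9613°
θ_1 = β − ψ = 59.9967°
θ_3 = φ − θ_1 − θ_2 = 0.0016° (wrapped to (-180°,180°])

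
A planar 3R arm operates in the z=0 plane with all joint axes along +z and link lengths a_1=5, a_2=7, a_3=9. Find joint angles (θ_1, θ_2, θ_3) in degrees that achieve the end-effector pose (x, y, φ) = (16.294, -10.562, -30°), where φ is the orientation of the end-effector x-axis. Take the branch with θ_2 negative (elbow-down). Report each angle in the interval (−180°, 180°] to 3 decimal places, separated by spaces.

wrist centre = target − a_3·(cos φ, sin φ) = (8.4998, -6.0620)
cos θ_2 = (108.9940−5²−7²)/(2·5·7) = 0.4999; θ_2 = -60.0057° (elbow-down)
β = atan2(-6.0620,8.4998) = -35.4963°; ψ = atan2(-6.0625,8.4994) = -35.4999°
θ_1 = β − ψ = 0.0036°
θ_3 = φ − θ_1 − θ_2 = 30.0022° (wrapped to (-180°,180°])

0.004 -60.006 30.002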